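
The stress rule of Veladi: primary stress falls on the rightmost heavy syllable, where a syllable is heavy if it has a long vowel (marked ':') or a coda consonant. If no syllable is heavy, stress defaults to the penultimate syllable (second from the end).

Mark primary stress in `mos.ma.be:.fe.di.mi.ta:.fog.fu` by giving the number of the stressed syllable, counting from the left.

Weights: 1 mos H, 2 ma L, 3 be: H, 4 fe L, 5 di L, 6 mi L, 7 ta: H, 8 fog H, 9 fu L.
Heavy syllables in the domain: 1, 3, 7, 8. The rightmost is syllable 8 (fog).
Primary stress: syllable 8 → mos.ma.be:.fe.di.mi.ta:.ˈfog.fu.

8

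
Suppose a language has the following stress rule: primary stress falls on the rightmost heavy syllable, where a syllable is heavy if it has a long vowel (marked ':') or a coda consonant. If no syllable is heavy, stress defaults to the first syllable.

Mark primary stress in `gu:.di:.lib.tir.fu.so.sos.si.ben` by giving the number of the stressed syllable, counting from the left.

Weights: 1 gu: H, 2 di: H, 3 lib H, 4 tir H, 5 fu L, 6 so L, 7 sos H, 8 si L, 9 ben H.
Heavy syllables in the domain: 1, 2, 3, 4, 7, 9. The rightmost is syllable 9 (ben).
Primary stress: syllable 9 → gu:.di:.lib.tir.fu.so.sos.si.ˈben.

9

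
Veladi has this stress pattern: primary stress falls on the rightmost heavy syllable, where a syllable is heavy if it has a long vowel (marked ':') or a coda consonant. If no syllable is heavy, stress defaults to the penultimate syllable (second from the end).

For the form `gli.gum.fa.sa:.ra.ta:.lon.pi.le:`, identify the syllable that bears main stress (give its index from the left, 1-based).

9

Weights: 1 gli L, 2 gum H, 3 fa L, 4 sa: H, 5 ra L, 6 ta: H, 7 lon H, 8 pi L, 9 le: H.
Heavy syllables in the domain: 2, 4, 6, 7, 9. The rightmost is syllable 9 (le:).
Primary stress: syllable 9 → gli.gum.fa.sa:.ra.ta:.lon.pi.ˈle:.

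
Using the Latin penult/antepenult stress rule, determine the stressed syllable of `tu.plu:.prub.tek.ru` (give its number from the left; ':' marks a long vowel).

4

Classical Latin: stress the penult if heavy (long vowel or closed), else the antepenult.
Weights: 3 prub H, 4 tek H, 5 ru L.
The penult (syllable 4, tek) is heavy, so it takes stress.
Stress on syllable 4: tu.plu:.prub.ˈtek.ru.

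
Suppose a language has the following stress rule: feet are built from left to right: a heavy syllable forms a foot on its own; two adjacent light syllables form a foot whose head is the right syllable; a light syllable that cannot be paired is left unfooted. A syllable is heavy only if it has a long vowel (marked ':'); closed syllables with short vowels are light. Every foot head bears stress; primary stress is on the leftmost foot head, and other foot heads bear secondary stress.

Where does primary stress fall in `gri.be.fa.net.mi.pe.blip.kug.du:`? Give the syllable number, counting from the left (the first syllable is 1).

Weights: 1 gri L, 2 be L, 3 fa L, 4 net L, 5 mi L, 6 pe L, 7 blip L, 8 kug L, 9 du: H.
Parse left to right (heavy = foot alone; LL = one foot; stranded L unfooted): (gri.ˈbe) (fa.ˈnet) (mi.ˈpe) (blip.ˈkug) (ˈdu:).
Foot heads: 2, 4, 6, 8, 9.
Primary stress on the leftmost head = syllable 2.
Primary stress: syllable 2 → gri.ˈbe.fa.net.mi.pe.blip.kug.du:.

2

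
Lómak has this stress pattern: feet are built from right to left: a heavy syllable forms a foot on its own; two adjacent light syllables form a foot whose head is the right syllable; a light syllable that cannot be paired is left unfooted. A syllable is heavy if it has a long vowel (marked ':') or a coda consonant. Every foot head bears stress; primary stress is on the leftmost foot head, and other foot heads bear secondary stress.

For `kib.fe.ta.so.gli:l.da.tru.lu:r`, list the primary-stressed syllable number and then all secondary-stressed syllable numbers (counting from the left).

primary 1, secondary 4, 5, 7, 8

Weights: 1 kib H, 2 fe L, 3 ta L, 4 so L, 5 gli:l H, 6 da L, 7 tru L, 8 lu:r H.
Parse right to left (heavy = foot alone; LL = one foot; stranded L unfooted): (ˈkib) fe (ta.ˈso) (ˈgli:l) (da.ˈtru) (ˈlu:r).
Foot heads: 1, 4, 5, 7, 8.
Primary stress on the leftmost head = syllable 1.
Secondary stress on 4, 5, 7, 8: ˈkib.fe.ta.ˌso.ˌgli:l.da.ˌtru.ˌlu:r.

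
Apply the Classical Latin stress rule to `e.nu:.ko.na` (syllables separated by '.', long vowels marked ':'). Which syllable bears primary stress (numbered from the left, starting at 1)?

Classical Latin: stress the penult if heavy (long vowel or closed), else the antepenult.
Weights: 2 nu: H, 3 ko L, 4 na L.
The penult (syllable 3, ko) is light, so stress falls on the antepenult (syllable 2, nu:).
Stress on syllable 2: e.ˈnu:.ko.na.

2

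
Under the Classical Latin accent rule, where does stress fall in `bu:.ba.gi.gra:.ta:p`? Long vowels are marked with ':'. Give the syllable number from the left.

Classical Latin: stress the penult if heavy (long vowel or closed), else the antepenult.
Weights: 3 gi L, 4 gra: H, 5 ta:p H.
The penult (syllable 4, gra:) is heavy, so it takes stress.
Stress on syllable 4: bu:.ba.gi.ˈgra:.ta:p.

4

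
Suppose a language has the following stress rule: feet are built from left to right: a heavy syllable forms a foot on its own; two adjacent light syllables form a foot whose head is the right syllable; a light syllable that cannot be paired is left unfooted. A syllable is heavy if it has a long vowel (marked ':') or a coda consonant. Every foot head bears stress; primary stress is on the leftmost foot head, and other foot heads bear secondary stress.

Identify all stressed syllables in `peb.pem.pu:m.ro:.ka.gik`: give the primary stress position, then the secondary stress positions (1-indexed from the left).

Weights: 1 peb H, 2 pem H, 3 pu:m H, 4 ro: H, 5 ka L, 6 gik H.
Parse left to right (heavy = foot alone; LL = one foot; stranded L unfooted): (ˈpeb) (ˈpem) (ˈpu:m) (ˈro:) ka (ˈgik).
Foot heads: 1, 2, 3, 4, 6.
Primary stress on the leftmost head = syllable 1.
Secondary stress on 2, 3, 4, 6: ˈpeb.ˌpem.ˌpu:m.ˌro:.ka.ˌgik.

primary 1, secondary 2, 3, 4, 6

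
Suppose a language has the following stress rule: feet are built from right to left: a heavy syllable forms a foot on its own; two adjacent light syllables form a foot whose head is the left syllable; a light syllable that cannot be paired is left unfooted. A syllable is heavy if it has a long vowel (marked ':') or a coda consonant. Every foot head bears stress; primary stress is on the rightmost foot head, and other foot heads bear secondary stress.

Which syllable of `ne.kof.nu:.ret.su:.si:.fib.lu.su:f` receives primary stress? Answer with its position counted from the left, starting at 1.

Weights: 1 ne L, 2 kof H, 3 nu: H, 4 ret H, 5 su: H, 6 si: H, 7 fib H, 8 lu L, 9 su:f H.
Parse right to left (heavy = foot alone; LL = one foot; stranded L unfooted): ne (ˈkof) (ˈnu:) (ˈret) (ˈsu:) (ˈsi:) (ˈfib) lu (ˈsu:f).
Foot heads: 2, 3, 4, 5, 6, 7, 9.
Primary stress on the rightmost head = syllable 9.
Primary stress: syllable 9 → ne.kof.nu:.ret.su:.si:.fib.lu.ˈsu:f.

9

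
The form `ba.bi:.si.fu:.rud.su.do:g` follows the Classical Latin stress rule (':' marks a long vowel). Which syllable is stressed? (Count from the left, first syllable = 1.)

5

Classical Latin: stress the penult if heavy (long vowel or closed), else the antepenult.
Weights: 5 rud H, 6 su L, 7 do:g H.
The penult (syllable 6, su) is light, so stress falls on the antepenult (syllable 5, rud).
Stress on syllable 5: ba.bi:.si.fu:.ˈrud.su.do:g.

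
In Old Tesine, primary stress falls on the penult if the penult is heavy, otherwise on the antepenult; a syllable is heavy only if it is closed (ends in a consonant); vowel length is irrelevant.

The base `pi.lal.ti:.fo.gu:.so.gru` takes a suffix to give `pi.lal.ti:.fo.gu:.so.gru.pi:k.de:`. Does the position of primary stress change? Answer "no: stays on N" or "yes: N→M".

Base `pi.lal.ti:.fo.gu:.so.gru` (7 syllables):
  Weights: 5 gu: L, 6 so L, 7 gru L.
  The penult (syllable 6, so) is light, so stress falls on the antepenult (syllable 5, gu:).
  → primary stress on syllable 5.
Suffixed `pi.lal.ti:.fo.gu:.so.gru.pi:k.de:` (9 syllables):
  Weights: 7 gru L, 8 pi:k H, 9 de: L.
  The penult (syllable 8, pi:k) is heavy, so it takes stress.
  → primary stress on syllable 8.

yes: 5→8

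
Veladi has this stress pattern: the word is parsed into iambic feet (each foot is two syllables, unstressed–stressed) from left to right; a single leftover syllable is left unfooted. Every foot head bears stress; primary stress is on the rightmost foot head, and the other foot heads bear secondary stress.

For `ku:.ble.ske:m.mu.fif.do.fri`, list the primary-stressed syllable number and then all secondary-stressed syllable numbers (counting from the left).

Parse left to right into iambic (σˈσ) feet: (ku:.ˈble) (ske:m.ˈmu) (fif.ˈdo) fri. Syllable 7 is left unfooted.
Foot heads (stressed positions): 2, 4, 6.
End Rule Rightmost: primary stress on the rightmost head = syllable 6.
Secondary stress on 2, 4: ku:.ˌble.ske:m.ˌmu.fif.ˈdo.fri.

primary 6, secondary 2, 4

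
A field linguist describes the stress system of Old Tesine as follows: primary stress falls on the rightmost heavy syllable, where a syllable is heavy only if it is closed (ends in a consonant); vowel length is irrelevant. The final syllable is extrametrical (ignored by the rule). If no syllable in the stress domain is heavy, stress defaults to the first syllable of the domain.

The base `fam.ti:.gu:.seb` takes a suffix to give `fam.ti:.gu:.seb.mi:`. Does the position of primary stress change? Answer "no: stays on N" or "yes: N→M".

yes: 1→4

Base `fam.ti:.gu:.seb` (4 syllables):
  The final syllable (4, seb) is extrametrical; the stress domain is syllables 1–3.
  Weights: 1 fam H, 2 ti: L, 3 gu: L.
  Heavy syllables in the domain: 1. The rightmost is syllable 1 (fam).
  → primary stress on syllable 1.
Suffixed `fam.ti:.gu:.seb.mi:` (5 syllables):
  The final syllable (5, mi:) is extrametrical; the stress domain is syllables 1–4.
  Weights: 1 fam H, 2 ti: L, 3 gu: L, 4 seb H.
  Heavy syllables in the domain: 1, 4. The rightmost is syllable 4 (seb).
  → primary stress on syllable 4.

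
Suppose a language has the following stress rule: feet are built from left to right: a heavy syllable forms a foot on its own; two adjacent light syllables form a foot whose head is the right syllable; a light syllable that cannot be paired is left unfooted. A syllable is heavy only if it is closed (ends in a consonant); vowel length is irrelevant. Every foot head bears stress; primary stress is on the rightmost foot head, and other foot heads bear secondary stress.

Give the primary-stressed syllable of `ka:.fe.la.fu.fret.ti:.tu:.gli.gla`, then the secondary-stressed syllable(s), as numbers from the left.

Weights: 1 ka: L, 2 fe L, 3 la L, 4 fu L, 5 fret H, 6 ti: L, 7 tu: L, 8 gli L, 9 gla L.
Parse left to right (heavy = foot alone; LL = one foot; stranded L unfooted): (ka:.ˈfe) (la.ˈfu) (ˈfret) (ti:.ˈtu:) (gli.ˈgla).
Foot heads: 2, 4, 5, 7, 9.
Primary stress on the rightmost head = syllable 9.
Secondary stress on 2, 4, 5, 7: ka:.ˌfe.la.ˌfu.ˌfret.ti:.ˌtu:.gli.ˈgla.

primary 9, secondary 2, 4, 5, 7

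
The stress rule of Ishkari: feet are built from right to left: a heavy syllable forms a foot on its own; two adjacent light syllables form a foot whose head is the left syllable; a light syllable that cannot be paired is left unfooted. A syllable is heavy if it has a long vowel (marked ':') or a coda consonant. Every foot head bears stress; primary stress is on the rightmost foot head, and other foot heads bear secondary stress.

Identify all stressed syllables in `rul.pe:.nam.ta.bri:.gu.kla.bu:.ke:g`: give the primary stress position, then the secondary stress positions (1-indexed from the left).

primary 9, secondary 1, 2, 3, 5, 6, 8

Weights: 1 rul H, 2 pe: H, 3 nam H, 4 ta L, 5 bri: H, 6 gu L, 7 kla L, 8 bu: H, 9 ke:g H.
Parse right to left (heavy = foot alone; LL = one foot; stranded L unfooted): (ˈrul) (ˈpe:) (ˈnam) ta (ˈbri:) (ˈgu.kla) (ˈbu:) (ˈke:g).
Foot heads: 1, 2, 3, 5, 6, 8, 9.
Primary stress on the rightmost head = syllable 9.
Secondary stress on 1, 2, 3, 5, 6, 8: ˌrul.ˌpe:.ˌnam.ta.ˌbri:.ˌgu.kla.ˌbu:.ˈke:g.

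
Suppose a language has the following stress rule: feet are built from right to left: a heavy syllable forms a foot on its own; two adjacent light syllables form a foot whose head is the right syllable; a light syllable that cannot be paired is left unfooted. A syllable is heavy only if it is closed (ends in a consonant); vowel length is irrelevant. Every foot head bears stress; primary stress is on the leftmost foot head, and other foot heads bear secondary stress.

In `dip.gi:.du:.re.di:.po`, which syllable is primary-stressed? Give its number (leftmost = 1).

Weights: 1 dip H, 2 gi: L, 3 du: L, 4 re L, 5 di: L, 6 po L.
Parse right to left (heavy = foot alone; LL = one foot; stranded L unfooted): (ˈdip) gi: (du:.ˈre) (di:.ˈpo).
Foot heads: 1, 4, 6.
Primary stress on the leftmost head = syllable 1.
Primary stress: syllable 1 → ˈdip.gi:.du:.re.di:.po.

1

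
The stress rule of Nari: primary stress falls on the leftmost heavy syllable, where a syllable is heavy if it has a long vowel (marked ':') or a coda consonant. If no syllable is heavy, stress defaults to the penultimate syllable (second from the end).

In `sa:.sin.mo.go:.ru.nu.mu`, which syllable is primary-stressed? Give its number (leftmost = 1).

Weights: 1 sa: H, 2 sin H, 3 mo L, 4 go: H, 5 ru L, 6 nu L, 7 mu L.
Heavy syllables in the domain: 1, 2, 4. The leftmost is syllable 1 (sa:).
Primary stress: syllable 1 → ˈsa:.sin.mo.go:.ru.nu.mu.

1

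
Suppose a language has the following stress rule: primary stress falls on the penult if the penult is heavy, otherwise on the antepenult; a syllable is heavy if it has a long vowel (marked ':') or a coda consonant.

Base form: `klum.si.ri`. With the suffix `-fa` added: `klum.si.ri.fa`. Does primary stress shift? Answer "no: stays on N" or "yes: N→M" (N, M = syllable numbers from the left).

Base `klum.si.ri` (3 syllables):
  Weights: 1 klum H, 2 si L, 3 ri L.
  The penult (syllable 2, si) is light, so stress falls on the antepenult (syllable 1, klum).
  → primary stress on syllable 1.
Suffixed `klum.si.ri.fa` (4 syllables):
  Weights: 2 si L, 3 ri L, 4 fa L.
  The penult (syllable 3, ri) is light, so stress falls on the antepenult (syllable 2, si).
  → primary stress on syllable 2.

yes: 1→2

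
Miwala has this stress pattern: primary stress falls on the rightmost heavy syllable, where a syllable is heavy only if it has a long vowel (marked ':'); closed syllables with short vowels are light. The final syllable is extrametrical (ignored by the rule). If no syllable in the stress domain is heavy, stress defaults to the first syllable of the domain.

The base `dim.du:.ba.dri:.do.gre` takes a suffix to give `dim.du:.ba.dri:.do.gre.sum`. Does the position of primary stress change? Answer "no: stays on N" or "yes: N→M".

no: stays on 4

Base `dim.du:.ba.dri:.do.gre` (6 syllables):
  The final syllable (6, gre) is extrametrical; the stress domain is syllables 1–5.
  Weights: 1 dim L, 2 du: H, 3 ba L, 4 dri: H, 5 do L.
  Heavy syllables in the domain: 2, 4. The rightmost is syllable 4 (dri:).
  → primary stress on syllable 4.
Suffixed `dim.du:.ba.dri:.do.gre.sum` (7 syllables):
  The final syllable (7, sum) is extrametrical; the stress domain is syllables 1–6.
  Weights: 1 dim L, 2 du: H, 3 ba L, 4 dri: H, 5 do L, 6 gre L.
  Heavy syllables in the domain: 2, 4. The rightmost is syllable 4 (dri:).
  → primary stress on syllable 4.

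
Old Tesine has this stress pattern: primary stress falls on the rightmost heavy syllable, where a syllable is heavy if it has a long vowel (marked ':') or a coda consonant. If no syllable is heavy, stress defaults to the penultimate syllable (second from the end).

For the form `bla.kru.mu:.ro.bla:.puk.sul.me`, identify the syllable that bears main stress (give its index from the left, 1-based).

Weights: 1 bla L, 2 kru L, 3 mu: H, 4 ro L, 5 bla: H, 6 puk H, 7 sul H, 8 me L.
Heavy syllables in the domain: 3, 5, 6, 7. The rightmost is syllable 7 (sul).
Primary stress: syllable 7 → bla.kru.mu:.ro.bla:.puk.ˈsul.me.

7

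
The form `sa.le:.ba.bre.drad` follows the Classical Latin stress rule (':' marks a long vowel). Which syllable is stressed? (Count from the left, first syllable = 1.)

3

Classical Latin: stress the penult if heavy (long vowel or closed), else the antepenult.
Weights: 3 ba L, 4 bre L, 5 drad H.
The penult (syllable 4, bre) is light, so stress falls on the antepenult (syllable 3, ba).
Stress on syllable 3: sa.le:.ˈba.bre.drad.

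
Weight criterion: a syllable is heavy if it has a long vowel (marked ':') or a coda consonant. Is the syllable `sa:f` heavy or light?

`sa:f`: long vowel, closed (coda /f/). Long vowel and closed → heavy.

heavy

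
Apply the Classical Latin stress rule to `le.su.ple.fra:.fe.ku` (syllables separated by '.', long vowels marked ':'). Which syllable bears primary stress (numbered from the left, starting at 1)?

4

Classical Latin: stress the penult if heavy (long vowel or closed), else the antepenult.
Weights: 4 fra: H, 5 fe L, 6 ku L.
The penult (syllable 5, fe) is light, so stress falls on the antepenult (syllable 4, fra:).
Stress on syllable 4: le.su.ple.ˈfra:.fe.ku.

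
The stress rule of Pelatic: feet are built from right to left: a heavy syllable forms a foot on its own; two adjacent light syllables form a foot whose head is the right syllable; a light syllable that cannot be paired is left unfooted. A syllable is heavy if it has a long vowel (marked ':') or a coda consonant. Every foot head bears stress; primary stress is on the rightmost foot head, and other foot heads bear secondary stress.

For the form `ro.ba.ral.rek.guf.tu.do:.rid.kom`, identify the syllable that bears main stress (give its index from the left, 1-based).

Weights: 1 ro L, 2 ba L, 3 ral H, 4 rek H, 5 guf H, 6 tu L, 7 do: H, 8 rid H, 9 kom H.
Parse right to left (heavy = foot alone; LL = one foot; stranded L unfooted): (ro.ˈba) (ˈral) (ˈrek) (ˈguf) tu (ˈdo:) (ˈrid) (ˈkom).
Foot heads: 2, 3, 4, 5, 7, 8, 9.
Primary stress on the rightmost head = syllable 9.
Primary stress: syllable 9 → ro.ba.ral.rek.guf.tu.do:.rid.ˈkom.

9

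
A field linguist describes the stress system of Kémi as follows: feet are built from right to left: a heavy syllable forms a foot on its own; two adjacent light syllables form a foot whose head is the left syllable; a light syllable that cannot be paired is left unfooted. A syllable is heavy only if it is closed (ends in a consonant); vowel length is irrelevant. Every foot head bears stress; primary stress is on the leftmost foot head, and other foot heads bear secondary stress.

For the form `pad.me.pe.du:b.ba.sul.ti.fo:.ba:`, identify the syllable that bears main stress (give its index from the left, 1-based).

Weights: 1 pad H, 2 me L, 3 pe L, 4 du:b H, 5 ba L, 6 sul H, 7 ti L, 8 fo: L, 9 ba: L.
Parse right to left (heavy = foot alone; LL = one foot; stranded L unfooted): (ˈpad) (ˈme.pe) (ˈdu:b) ba (ˈsul) ti (ˈfo:.ba:).
Foot heads: 1, 2, 4, 6, 8.
Primary stress on the leftmost head = syllable 1.
Primary stress: syllable 1 → ˈpad.me.pe.du:b.ba.sul.ti.fo:.ba:.

1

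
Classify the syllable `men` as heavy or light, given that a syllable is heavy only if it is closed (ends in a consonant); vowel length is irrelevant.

heavy

`men`: short vowel, closed (coda /n/). Closed (coda /n/) → heavy.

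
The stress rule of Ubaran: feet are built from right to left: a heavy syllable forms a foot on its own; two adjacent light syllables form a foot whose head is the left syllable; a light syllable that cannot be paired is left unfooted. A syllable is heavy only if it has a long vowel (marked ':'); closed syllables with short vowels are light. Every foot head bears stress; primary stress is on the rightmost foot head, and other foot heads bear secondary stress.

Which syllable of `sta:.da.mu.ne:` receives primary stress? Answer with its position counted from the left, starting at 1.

4

Weights: 1 sta: H, 2 da L, 3 mu L, 4 ne: H.
Parse right to left (heavy = foot alone; LL = one foot; stranded L unfooted): (ˈsta:) (ˈda.mu) (ˈne:).
Foot heads: 1, 2, 4.
Primary stress on the rightmost head = syllable 4.
Primary stress: syllable 4 → sta:.da.mu.ˈne:.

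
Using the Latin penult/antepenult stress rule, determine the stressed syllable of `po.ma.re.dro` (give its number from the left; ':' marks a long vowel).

2

Classical Latin: stress the penult if heavy (long vowel or closed), else the antepenult.
Weights: 2 ma L, 3 re L, 4 dro L.
The penult (syllable 3, re) is light, so stress falls on the antepenult (syllable 2, ma).
Stress on syllable 2: po.ˈma.re.dro.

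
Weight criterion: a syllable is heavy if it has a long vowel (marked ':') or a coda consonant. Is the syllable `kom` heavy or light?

`kom`: short vowel, closed (coda /m/). Closed → heavy.

heavy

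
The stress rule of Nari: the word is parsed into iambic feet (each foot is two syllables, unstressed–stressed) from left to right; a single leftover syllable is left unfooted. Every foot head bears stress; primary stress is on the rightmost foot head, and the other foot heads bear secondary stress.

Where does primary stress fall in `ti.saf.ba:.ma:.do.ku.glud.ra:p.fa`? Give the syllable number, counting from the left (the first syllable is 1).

Parse left to right into iambic (σˈσ) feet: (ti.ˈsaf) (ba:.ˈma:) (do.ˈku) (glud.ˈra:p) fa. Syllable 9 is left unfooted.
Foot heads (stressed positions): 2, 4, 6, 8.
End Rule Rightmost: primary stress on the rightmost head = syllable 8.
Primary stress: syllable 8 → ti.saf.ba:.ma:.do.ku.glud.ˈra:p.fa.

8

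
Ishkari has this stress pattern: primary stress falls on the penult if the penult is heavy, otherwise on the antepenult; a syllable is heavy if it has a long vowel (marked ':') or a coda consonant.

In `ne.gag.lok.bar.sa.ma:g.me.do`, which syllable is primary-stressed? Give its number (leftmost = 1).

Weights: 6 ma:g H, 7 me L, 8 do L.
The penult (syllable 7, me) is light, so stress falls on the antepenult (syllable 6, ma:g).
Primary stress: syllable 6 → ne.gag.lok.bar.sa.ˈma:g.me.do.

6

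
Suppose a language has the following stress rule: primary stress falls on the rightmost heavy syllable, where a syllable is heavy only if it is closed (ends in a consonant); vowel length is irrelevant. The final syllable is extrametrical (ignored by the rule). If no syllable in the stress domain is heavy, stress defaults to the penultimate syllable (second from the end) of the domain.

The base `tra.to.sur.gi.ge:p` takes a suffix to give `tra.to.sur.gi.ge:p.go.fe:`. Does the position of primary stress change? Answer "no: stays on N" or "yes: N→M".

Base `tra.to.sur.gi.ge:p` (5 syllables):
  The final syllable (5, ge:p) is extrametrical; the stress domain is syllables 1–4.
  Weights: 1 tra L, 2 to L, 3 sur H, 4 gi L.
  Heavy syllables in the domain: 3. The rightmost is syllable 3 (sur).
  → primary stress on syllable 3.
Suffixed `tra.to.sur.gi.ge:p.go.fe:` (7 syllables):
  The final syllable (7, fe:) is extrametrical; the stress domain is syllables 1–6.
  Weights: 1 tra L, 2 to L, 3 sur H, 4 gi L, 5 ge:p H, 6 go L.
  Heavy syllables in the domain: 3, 5. The rightmost is syllable 5 (ge:p).
  → primary stress on syllable 5.

yes: 3→5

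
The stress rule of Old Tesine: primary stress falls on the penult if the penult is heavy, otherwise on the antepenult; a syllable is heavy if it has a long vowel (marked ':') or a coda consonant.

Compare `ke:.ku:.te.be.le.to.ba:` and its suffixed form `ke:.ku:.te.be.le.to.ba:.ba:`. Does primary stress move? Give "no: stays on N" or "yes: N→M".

yes: 5→7

Base `ke:.ku:.te.be.le.to.ba:` (7 syllables):
  Weights: 5 le L, 6 to L, 7 ba: H.
  The penult (syllable 6, to) is light, so stress falls on the antepenult (syllable 5, le).
  → primary stress on syllable 5.
Suffixed `ke:.ku:.te.be.le.to.ba:.ba:` (8 syllables):
  Weights: 6 to L, 7 ba: H, 8 ba: H.
  The penult (syllable 7, ba:) is heavy, so it takes stress.
  → primary stress on syllable 7.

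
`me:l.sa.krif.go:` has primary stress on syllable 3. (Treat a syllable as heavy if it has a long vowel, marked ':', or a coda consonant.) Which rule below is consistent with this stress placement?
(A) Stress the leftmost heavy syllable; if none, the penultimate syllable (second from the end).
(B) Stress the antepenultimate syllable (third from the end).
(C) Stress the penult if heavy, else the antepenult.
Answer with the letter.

C

Rule A → syllable 1 (observed: 3).
Rule B → syllable 2 (observed: 3).
Rule C → syllable 3 ✓.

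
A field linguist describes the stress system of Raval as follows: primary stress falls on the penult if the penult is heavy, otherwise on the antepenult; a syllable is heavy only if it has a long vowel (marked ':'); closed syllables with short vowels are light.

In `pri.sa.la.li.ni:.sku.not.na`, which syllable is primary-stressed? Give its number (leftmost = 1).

Weights: 6 sku L, 7 not L, 8 na L.
The penult (syllable 7, not) is light, so stress falls on the antepenult (syllable 6, sku).
Primary stress: syllable 6 → pri.sa.la.li.ni:.ˈsku.not.na.

6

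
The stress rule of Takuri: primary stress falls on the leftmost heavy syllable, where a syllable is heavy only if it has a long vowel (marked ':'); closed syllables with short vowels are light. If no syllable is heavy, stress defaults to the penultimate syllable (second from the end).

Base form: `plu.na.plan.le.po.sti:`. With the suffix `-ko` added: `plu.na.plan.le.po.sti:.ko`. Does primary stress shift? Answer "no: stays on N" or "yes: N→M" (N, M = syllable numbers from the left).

Base `plu.na.plan.le.po.sti:` (6 syllables):
  Weights: 1 plu L, 2 na L, 3 plan L, 4 le L, 5 po L, 6 sti: H.
  Heavy syllables in the domain: 6. The leftmost is syllable 6 (sti:).
  → primary stress on syllable 6.
Suffixed `plu.na.plan.le.po.sti:.ko` (7 syllables):
  Weights: 1 plu L, 2 na L, 3 plan L, 4 le L, 5 po L, 6 sti: H, 7 ko L.
  Heavy syllables in the domain: 6. The leftmost is syllable 6 (sti:).
  → primary stress on syllable 6.

no: stays on 6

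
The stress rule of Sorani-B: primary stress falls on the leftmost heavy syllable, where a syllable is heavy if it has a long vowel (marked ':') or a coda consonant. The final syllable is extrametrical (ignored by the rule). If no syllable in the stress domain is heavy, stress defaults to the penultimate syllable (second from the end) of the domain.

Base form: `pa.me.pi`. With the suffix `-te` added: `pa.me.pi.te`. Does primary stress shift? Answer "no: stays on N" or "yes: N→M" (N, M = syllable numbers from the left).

yes: 1→2

Base `pa.me.pi` (3 syllables):
  The final syllable (3, pi) is extrametrical; the stress domain is syllables 1–2.
  Weights: 1 pa L, 2 me L.
  No heavy syllable in the domain; default to the penultimate syllable (second from the end) of the domain = syllable 1.
  → primary stress on syllable 1.
Suffixed `pa.me.pi.te` (4 syllables):
  The final syllable (4, te) is extrametrical; the stress domain is syllables 1–3.
  Weights: 1 pa L, 2 me L, 3 pi L.
  No heavy syllable in the domain; default to the penultimate syllable (second from the end) of the domain = syllable 2.
  → primary stress on syllable 2.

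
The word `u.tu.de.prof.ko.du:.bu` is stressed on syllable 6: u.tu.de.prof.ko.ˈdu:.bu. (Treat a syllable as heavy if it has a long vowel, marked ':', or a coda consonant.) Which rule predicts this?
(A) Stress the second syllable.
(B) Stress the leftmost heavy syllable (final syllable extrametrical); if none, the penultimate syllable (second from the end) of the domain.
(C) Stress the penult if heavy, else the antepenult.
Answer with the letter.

Rule A → syllable 2 (observed: 6).
Rule B → syllable 4 (observed: 6).
Rule C → syllable 6 ✓.

C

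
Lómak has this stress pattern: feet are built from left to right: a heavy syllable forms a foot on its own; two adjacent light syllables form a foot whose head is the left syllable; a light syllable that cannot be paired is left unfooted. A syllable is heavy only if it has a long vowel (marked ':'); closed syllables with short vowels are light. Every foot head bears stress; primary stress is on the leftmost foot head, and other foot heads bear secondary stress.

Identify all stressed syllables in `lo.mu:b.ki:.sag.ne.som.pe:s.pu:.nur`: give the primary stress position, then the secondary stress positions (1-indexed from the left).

primary 2, secondary 3, 4, 7, 8

Weights: 1 lo L, 2 mu:b H, 3 ki: H, 4 sag L, 5 ne L, 6 som L, 7 pe:s H, 8 pu: H, 9 nur L.
Parse left to right (heavy = foot alone; LL = one foot; stranded L unfooted): lo (ˈmu:b) (ˈki:) (ˈsag.ne) som (ˈpe:s) (ˈpu:) nur.
Foot heads: 2, 3, 4, 7, 8.
Primary stress on the leftmost head = syllable 2.
Secondary stress on 3, 4, 7, 8: lo.ˈmu:b.ˌki:.ˌsag.ne.som.ˌpe:s.ˌpu:.nur.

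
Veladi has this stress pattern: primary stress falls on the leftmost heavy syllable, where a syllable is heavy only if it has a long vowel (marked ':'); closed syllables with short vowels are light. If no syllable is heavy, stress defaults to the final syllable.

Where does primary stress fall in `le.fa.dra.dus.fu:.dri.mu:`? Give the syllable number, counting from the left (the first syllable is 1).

Weights: 1 le L, 2 fa L, 3 dra L, 4 dus L, 5 fu: H, 6 dri L, 7 mu: H.
Heavy syllables in the domain: 5, 7. The leftmost is syllable 5 (fu:).
Primary stress: syllable 5 → le.fa.dra.dus.ˈfu:.dri.mu:.

5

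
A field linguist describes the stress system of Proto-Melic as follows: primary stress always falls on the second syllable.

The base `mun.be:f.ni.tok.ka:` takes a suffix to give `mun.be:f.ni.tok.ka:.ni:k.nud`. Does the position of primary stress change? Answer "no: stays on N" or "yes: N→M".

no: stays on 2

Base `mun.be:f.ni.tok.ka:` (5 syllables):
  The word has 5 syllables; the second syllable is syllable 2 (be:f).
  → primary stress on syllable 2.
Suffixed `mun.be:f.ni.tok.ka:.ni:k.nud` (7 syllables):
  The word has 7 syllables; the second syllable is syllable 2 (be:f).
  → primary stress on syllable 2.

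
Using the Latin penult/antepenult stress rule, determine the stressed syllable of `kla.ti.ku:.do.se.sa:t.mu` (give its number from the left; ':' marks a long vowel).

Classical Latin: stress the penult if heavy (long vowel or closed), else the antepenult.
Weights: 5 se L, 6 sa:t H, 7 mu L.
The penult (syllable 6, sa:t) is heavy, so it takes stress.
Stress on syllable 6: kla.ti.ku:.do.se.ˈsa:t.mu.

6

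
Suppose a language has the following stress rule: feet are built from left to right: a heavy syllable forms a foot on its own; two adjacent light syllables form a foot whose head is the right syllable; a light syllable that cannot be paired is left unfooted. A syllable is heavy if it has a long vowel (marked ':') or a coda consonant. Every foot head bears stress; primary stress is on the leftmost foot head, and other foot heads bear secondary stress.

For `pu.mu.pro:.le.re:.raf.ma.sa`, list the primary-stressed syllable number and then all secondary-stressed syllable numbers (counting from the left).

Weights: 1 pu L, 2 mu L, 3 pro: H, 4 le L, 5 re: H, 6 raf H, 7 ma L, 8 sa L.
Parse left to right (heavy = foot alone; LL = one foot; stranded L unfooted): (pu.ˈmu) (ˈpro:) le (ˈre:) (ˈraf) (ma.ˈsa).
Foot heads: 2, 3, 5, 6, 8.
Primary stress on the leftmost head = syllable 2.
Secondary stress on 3, 5, 6, 8: pu.ˈmu.ˌpro:.le.ˌre:.ˌraf.ma.ˌsa.

primary 2, secondary 3, 5, 6, 8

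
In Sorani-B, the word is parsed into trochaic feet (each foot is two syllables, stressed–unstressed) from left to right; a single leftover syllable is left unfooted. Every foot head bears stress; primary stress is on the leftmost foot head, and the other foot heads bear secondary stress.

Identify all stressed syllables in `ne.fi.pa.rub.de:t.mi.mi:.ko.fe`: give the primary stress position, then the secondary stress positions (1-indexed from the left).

primary 1, secondary 3, 5, 7

Parse left to right into trochaic (ˈσσ) feet: (ˈne.fi) (ˈpa.rub) (ˈde:t.mi) (ˈmi:.ko) fe. Syllable 9 is left unfooted.
Foot heads (stressed positions): 1, 3, 5, 7.
End Rule Leftmost: primary stress on the leftmost head = syllable 1.
Secondary stress on 3, 5, 7: ˈne.fi.ˌpa.rub.ˌde:t.mi.ˌmi:.ko.fe.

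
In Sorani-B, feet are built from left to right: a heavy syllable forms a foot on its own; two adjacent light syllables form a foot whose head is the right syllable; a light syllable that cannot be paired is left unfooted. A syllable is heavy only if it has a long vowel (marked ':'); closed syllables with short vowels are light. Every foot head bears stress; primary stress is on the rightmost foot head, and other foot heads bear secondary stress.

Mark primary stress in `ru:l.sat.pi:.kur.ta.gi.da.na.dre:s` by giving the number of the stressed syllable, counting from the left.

Weights: 1 ru:l H, 2 sat L, 3 pi: H, 4 kur L, 5 ta L, 6 gi L, 7 da L, 8 na L, 9 dre:s H.
Parse left to right (heavy = foot alone; LL = one foot; stranded L unfooted): (ˈru:l) sat (ˈpi:) (kur.ˈta) (gi.ˈda) na (ˈdre:s).
Foot heads: 1, 3, 5, 7, 9.
Primary stress on the rightmost head = syllable 9.
Primary stress: syllable 9 → ru:l.sat.pi:.kur.ta.gi.da.na.ˈdre:s.

9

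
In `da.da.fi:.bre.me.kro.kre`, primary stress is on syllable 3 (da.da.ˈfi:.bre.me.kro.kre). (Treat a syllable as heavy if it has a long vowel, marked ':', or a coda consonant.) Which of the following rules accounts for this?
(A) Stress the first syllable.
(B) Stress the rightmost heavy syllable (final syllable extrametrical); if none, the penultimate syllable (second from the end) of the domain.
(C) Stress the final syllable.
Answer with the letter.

B

Rule A → syllable 1 (observed: 3).
Rule B → syllable 3 ✓.
Rule C → syllable 7 (observed: 3).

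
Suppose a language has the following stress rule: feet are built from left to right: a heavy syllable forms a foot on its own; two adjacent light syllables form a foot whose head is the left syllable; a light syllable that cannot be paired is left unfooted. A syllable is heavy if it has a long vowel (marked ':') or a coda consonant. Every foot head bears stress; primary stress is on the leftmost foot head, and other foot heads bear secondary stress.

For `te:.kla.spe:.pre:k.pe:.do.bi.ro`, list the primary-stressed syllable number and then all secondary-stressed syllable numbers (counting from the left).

primary 1, secondary 3, 4, 5, 6

Weights: 1 te: H, 2 kla L, 3 spe: H, 4 pre:k H, 5 pe: H, 6 do L, 7 bi L, 8 ro L.
Parse left to right (heavy = foot alone; LL = one foot; stranded L unfooted): (ˈte:) kla (ˈspe:) (ˈpre:k) (ˈpe:) (ˈdo.bi) ro.
Foot heads: 1, 3, 4, 5, 6.
Primary stress on the leftmost head = syllable 1.
Secondary stress on 3, 4, 5, 6: ˈte:.kla.ˌspe:.ˌpre:k.ˌpe:.ˌdo.bi.ro.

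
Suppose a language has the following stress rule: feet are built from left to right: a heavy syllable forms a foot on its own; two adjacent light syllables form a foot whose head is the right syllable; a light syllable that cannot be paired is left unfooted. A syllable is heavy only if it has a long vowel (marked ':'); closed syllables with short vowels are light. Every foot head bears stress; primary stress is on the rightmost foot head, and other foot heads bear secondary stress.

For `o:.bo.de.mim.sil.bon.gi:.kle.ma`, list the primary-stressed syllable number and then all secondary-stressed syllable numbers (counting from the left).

primary 9, secondary 1, 3, 5, 7

Weights: 1 o: H, 2 bo L, 3 de L, 4 mim L, 5 sil L, 6 bon L, 7 gi: H, 8 kle L, 9 ma L.
Parse left to right (heavy = foot alone; LL = one foot; stranded L unfooted): (ˈo:) (bo.ˈde) (mim.ˈsil) bon (ˈgi:) (kle.ˈma).
Foot heads: 1, 3, 5, 7, 9.
Primary stress on the rightmost head = syllable 9.
Secondary stress on 1, 3, 5, 7: ˌo:.bo.ˌde.mim.ˌsil.bon.ˌgi:.kle.ˈma.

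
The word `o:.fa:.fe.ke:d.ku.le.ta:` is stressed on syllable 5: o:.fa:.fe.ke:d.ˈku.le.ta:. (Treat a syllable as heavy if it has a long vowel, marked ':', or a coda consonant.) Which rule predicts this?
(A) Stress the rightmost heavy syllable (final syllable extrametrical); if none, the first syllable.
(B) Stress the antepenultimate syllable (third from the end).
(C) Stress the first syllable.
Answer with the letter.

B

Rule A → syllable 4 (observed: 5).
Rule B → syllable 5 ✓.
Rule C → syllable 1 (observed: 5).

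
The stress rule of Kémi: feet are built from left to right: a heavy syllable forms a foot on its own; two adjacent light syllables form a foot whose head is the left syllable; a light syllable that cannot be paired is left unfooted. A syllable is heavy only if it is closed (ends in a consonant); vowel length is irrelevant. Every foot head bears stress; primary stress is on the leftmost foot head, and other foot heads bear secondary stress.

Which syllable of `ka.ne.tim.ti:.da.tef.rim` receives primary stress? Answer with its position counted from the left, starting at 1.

Weights: 1 ka L, 2 ne L, 3 tim H, 4 ti: L, 5 da L, 6 tef H, 7 rim H.
Parse left to right (heavy = foot alone; LL = one foot; stranded L unfooted): (ˈka.ne) (ˈtim) (ˈti:.da) (ˈtef) (ˈrim).
Foot heads: 1, 3, 4, 6, 7.
Primary stress on the leftmost head = syllable 1.
Primary stress: syllable 1 → ˈka.ne.tim.ti:.da.tef.rim.

1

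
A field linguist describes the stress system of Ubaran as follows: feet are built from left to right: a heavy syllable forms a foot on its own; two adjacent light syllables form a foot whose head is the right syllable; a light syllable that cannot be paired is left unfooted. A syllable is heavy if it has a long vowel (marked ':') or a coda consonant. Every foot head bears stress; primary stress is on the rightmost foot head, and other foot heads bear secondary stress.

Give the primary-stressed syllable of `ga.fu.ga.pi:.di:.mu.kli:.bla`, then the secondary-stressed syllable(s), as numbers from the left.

primary 7, secondary 2, 4, 5

Weights: 1 ga L, 2 fu L, 3 ga L, 4 pi: H, 5 di: H, 6 mu L, 7 kli: H, 8 bla L.
Parse left to right (heavy = foot alone; LL = one foot; stranded L unfooted): (ga.ˈfu) ga (ˈpi:) (ˈdi:) mu (ˈkli:) bla.
Foot heads: 2, 4, 5, 7.
Primary stress on the rightmost head = syllable 7.
Secondary stress on 2, 4, 5: ga.ˌfu.ga.ˌpi:.ˌdi:.mu.ˈkli:.bla.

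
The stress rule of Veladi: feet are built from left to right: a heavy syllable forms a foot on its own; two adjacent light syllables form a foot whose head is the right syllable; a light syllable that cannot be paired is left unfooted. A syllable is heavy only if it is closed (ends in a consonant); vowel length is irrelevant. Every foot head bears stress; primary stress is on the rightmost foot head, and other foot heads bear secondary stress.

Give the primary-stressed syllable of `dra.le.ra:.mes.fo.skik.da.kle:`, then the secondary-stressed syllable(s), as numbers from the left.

Weights: 1 dra L, 2 le L, 3 ra: L, 4 mes H, 5 fo L, 6 skik H, 7 da L, 8 kle: L.
Parse left to right (heavy = foot alone; LL = one foot; stranded L unfooted): (dra.ˈle) ra: (ˈmes) fo (ˈskik) (da.ˈkle:).
Foot heads: 2, 4, 6, 8.
Primary stress on the rightmost head = syllable 8.
Secondary stress on 2, 4, 6: dra.ˌle.ra:.ˌmes.fo.ˌskik.da.ˈkle:.

primary 8, secondary 2, 4, 6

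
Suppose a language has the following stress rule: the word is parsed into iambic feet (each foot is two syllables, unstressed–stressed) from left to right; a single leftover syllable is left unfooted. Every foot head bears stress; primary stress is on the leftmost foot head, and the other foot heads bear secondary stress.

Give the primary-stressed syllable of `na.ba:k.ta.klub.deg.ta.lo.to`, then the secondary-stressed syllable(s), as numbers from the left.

primary 2, secondary 4, 6, 8

Parse left to right into iambic (σˈσ) feet: (na.ˈba:k) (ta.ˈklub) (deg.ˈta) (lo.ˈto).
Foot heads (stressed positions): 2, 4, 6, 8.
End Rule Leftmost: primary stress on the leftmost head = syllable 2.
Secondary stress on 4, 6, 8: na.ˈba:k.ta.ˌklub.deg.ˌta.lo.ˌto.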